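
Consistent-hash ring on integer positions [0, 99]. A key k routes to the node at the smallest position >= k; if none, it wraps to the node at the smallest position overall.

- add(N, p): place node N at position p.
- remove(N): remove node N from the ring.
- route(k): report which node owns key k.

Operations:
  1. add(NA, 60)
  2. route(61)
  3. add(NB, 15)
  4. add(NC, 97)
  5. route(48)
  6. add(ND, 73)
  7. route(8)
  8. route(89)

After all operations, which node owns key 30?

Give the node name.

Answer: NA

Derivation:
Op 1: add NA@60 -> ring=[60:NA]
Op 2: route key 61: none >= 61, wrap to smallest pos 60 -> NA
Op 3: add NB@15 -> ring=[15:NB,60:NA]
Op 4: add NC@97 -> ring=[15:NB,60:NA,97:NC]
Op 5: route key 48: smallest pos >= 48 is 60 -> NA
Op 6: add ND@73 -> ring=[15:NB,60:NA,73:ND,97:NC]
Op 7: route key 8: smallest pos >= 8 is 15 -> NB
Op 8: route key 89: smallest pos >= 89 is 97 -> NC
Final route key 30: smallest pos >= 30 is 60 -> NA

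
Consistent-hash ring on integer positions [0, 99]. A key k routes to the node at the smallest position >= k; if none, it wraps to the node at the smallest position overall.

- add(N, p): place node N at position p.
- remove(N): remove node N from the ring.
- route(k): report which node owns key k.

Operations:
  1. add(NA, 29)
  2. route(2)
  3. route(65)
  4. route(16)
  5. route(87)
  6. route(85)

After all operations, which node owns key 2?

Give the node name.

Answer: NA

Derivation:
Op 1: add NA@29 -> ring=[29:NA]
Op 2: route key 2: smallest pos >= 2 is 29 -> NA
Op 3: route key 65: none >= 65, wrap to smallest pos 29 -> NA
Op 4: route key 16: smallest pos >= 16 is 29 -> NA
Op 5: route key 87: none >= 87, wrap to smallest pos 29 -> NA
Op 6: route key 85: none >= 85, wrap to smallest pos 29 -> NA
Final route key 2: smallest pos >= 2 is 29 -> NA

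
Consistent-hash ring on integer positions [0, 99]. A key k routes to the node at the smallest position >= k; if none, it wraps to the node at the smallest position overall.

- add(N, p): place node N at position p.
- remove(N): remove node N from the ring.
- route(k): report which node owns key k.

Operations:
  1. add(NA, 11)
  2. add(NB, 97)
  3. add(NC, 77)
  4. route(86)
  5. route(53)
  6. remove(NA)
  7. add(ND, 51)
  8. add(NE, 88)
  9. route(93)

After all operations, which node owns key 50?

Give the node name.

Op 1: add NA@11 -> ring=[11:NA]
Op 2: add NB@97 -> ring=[11:NA,97:NB]
Op 3: add NC@77 -> ring=[11:NA,77:NC,97:NB]
Op 4: route key 86: smallest pos >= 86 is 97 -> NB
Op 5: route key 53: smallest pos >= 53 is 77 -> NC
Op 6: remove NA -> ring=[77:NC,97:NB]
Op 7: add ND@51 -> ring=[51:ND,77:NC,97:NB]
Op 8: add NE@88 -> ring=[51:ND,77:NC,88:NE,97:NB]
Op 9: route key 93: smallest pos >= 93 is 97 -> NB
Final route key 50: smallest pos >= 50 is 51 -> ND

Answer: ND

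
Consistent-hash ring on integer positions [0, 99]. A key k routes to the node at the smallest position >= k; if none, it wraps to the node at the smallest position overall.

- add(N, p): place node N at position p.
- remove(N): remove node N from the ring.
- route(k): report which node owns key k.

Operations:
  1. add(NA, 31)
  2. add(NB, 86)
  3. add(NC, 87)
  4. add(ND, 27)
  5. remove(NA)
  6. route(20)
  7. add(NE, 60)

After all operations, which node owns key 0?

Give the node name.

Op 1: add NA@31 -> ring=[31:NA]
Op 2: add NB@86 -> ring=[31:NA,86:NB]
Op 3: add NC@87 -> ring=[31:NA,86:NB,87:NC]
Op 4: add ND@27 -> ring=[27:ND,31:NA,86:NB,87:NC]
Op 5: remove NA -> ring=[27:ND,86:NB,87:NC]
Op 6: route key 20: smallest pos >= 20 is 27 -> ND
Op 7: add NE@60 -> ring=[27:ND,60:NE,86:NB,87:NC]
Final route key 0: smallest pos >= 0 is 27 -> ND

Answer: ND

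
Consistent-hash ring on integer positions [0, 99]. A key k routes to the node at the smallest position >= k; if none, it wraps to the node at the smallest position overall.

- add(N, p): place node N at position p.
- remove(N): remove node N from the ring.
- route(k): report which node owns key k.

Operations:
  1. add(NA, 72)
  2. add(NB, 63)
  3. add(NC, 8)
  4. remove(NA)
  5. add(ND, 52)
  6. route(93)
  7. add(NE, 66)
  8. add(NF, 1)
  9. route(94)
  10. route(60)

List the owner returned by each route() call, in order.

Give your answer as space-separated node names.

Answer: NC NF NB

Derivation:
Op 1: add NA@72 -> ring=[72:NA]
Op 2: add NB@63 -> ring=[63:NB,72:NA]
Op 3: add NC@8 -> ring=[8:NC,63:NB,72:NA]
Op 4: remove NA -> ring=[8:NC,63:NB]
Op 5: add ND@52 -> ring=[8:NC,52:ND,63:NB]
Op 6: route key 93: none >= 93, wrap to smallest pos 8 -> NC
Op 7: add NE@66 -> ring=[8:NC,52:ND,63:NB,66:NE]
Op 8: add NF@1 -> ring=[1:NF,8:NC,52:ND,63:NB,66:NE]
Op 9: route key 94: none >= 94, wrap to smallest pos 1 -> NF
Op 10: route key 60: smallest pos >= 60 is 63 -> NB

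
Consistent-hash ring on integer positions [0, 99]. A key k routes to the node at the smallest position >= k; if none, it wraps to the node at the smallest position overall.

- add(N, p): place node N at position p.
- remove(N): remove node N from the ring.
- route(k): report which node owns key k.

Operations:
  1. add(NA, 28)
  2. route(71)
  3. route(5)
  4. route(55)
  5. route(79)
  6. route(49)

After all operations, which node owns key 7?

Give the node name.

Op 1: add NA@28 -> ring=[28:NA]
Op 2: route key 71: none >= 71, wrap to smallest pos 28 -> NA
Op 3: route key 5: smallest pos >= 5 is 28 -> NA
Op 4: route key 55: none >= 55, wrap to smallest pos 28 -> NA
Op 5: route key 79: none >= 79, wrap to smallest pos 28 -> NA
Op 6: route key 49: none >= 49, wrap to smallest pos 28 -> NA
Final route key 7: smallest pos >= 7 is 28 -> NA

Answer: NA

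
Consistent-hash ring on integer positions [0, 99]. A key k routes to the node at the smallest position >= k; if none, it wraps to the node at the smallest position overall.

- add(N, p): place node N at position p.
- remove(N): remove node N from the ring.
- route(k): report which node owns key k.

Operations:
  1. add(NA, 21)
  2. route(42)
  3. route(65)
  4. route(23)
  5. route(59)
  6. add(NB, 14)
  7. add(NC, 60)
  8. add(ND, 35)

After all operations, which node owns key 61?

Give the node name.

Answer: NB

Derivation:
Op 1: add NA@21 -> ring=[21:NA]
Op 2: route key 42: none >= 42, wrap to smallest pos 21 -> NA
Op 3: route key 65: none >= 65, wrap to smallest pos 21 -> NA
Op 4: route key 23: none >= 23, wrap to smallest pos 21 -> NA
Op 5: route key 59: none >= 59, wrap to smallest pos 21 -> NA
Op 6: add NB@14 -> ring=[14:NB,21:NA]
Op 7: add NC@60 -> ring=[14:NB,21:NA,60:NC]
Op 8: add ND@35 -> ring=[14:NB,21:NA,35:ND,60:NC]
Final route key 61: none >= 61, wrap to smallest pos 14 -> NB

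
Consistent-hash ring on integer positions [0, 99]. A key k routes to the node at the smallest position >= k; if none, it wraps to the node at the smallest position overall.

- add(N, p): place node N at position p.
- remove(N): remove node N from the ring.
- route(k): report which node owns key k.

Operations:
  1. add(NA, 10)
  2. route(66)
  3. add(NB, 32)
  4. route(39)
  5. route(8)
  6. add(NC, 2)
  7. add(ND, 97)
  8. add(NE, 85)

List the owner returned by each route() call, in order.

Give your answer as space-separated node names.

Op 1: add NA@10 -> ring=[10:NA]
Op 2: route key 66: none >= 66, wrap to smallest pos 10 -> NA
Op 3: add NB@32 -> ring=[10:NA,32:NB]
Op 4: route key 39: none >= 39, wrap to smallest pos 10 -> NA
Op 5: route key 8: smallest pos >= 8 is 10 -> NA
Op 6: add NC@2 -> ring=[2:NC,10:NA,32:NB]
Op 7: add ND@97 -> ring=[2:NC,10:NA,32:NB,97:ND]
Op 8: add NE@85 -> ring=[2:NC,10:NA,32:NB,85:NE,97:ND]

Answer: NA NA NA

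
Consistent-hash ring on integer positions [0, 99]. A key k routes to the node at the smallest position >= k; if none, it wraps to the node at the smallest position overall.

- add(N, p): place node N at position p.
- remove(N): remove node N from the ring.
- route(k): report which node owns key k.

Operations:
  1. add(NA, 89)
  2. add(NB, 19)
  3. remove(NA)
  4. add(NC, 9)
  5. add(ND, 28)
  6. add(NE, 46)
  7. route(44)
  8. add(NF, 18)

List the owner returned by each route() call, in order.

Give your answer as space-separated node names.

Answer: NE

Derivation:
Op 1: add NA@89 -> ring=[89:NA]
Op 2: add NB@19 -> ring=[19:NB,89:NA]
Op 3: remove NA -> ring=[19:NB]
Op 4: add NC@9 -> ring=[9:NC,19:NB]
Op 5: add ND@28 -> ring=[9:NC,19:NB,28:ND]
Op 6: add NE@46 -> ring=[9:NC,19:NB,28:ND,46:NE]
Op 7: route key 44: smallest pos >= 44 is 46 -> NE
Op 8: add NF@18 -> ring=[9:NC,18:NF,19:NB,28:ND,46:NE]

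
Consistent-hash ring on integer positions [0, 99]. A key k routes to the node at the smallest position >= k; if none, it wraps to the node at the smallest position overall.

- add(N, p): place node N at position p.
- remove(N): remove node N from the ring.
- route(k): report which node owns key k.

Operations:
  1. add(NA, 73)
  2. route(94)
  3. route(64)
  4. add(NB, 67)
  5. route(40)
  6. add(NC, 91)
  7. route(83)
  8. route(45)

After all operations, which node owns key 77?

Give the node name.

Answer: NC

Derivation:
Op 1: add NA@73 -> ring=[73:NA]
Op 2: route key 94: none >= 94, wrap to smallest pos 73 -> NA
Op 3: route key 64: smallest pos >= 64 is 73 -> NA
Op 4: add NB@67 -> ring=[67:NB,73:NA]
Op 5: route key 40: smallest pos >= 40 is 67 -> NB
Op 6: add NC@91 -> ring=[67:NB,73:NA,91:NC]
Op 7: route key 83: smallest pos >= 83 is 91 -> NC
Op 8: route key 45: smallest pos >= 45 is 67 -> NB
Final route key 77: smallest pos >= 77 is 91 -> NC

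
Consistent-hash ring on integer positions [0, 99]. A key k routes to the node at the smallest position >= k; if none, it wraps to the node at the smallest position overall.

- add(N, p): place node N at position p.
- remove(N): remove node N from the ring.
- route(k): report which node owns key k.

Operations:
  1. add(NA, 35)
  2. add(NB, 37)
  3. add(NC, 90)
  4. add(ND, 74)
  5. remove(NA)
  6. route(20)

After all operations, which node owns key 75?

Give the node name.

Op 1: add NA@35 -> ring=[35:NA]
Op 2: add NB@37 -> ring=[35:NA,37:NB]
Op 3: add NC@90 -> ring=[35:NA,37:NB,90:NC]
Op 4: add ND@74 -> ring=[35:NA,37:NB,74:ND,90:NC]
Op 5: remove NA -> ring=[37:NB,74:ND,90:NC]
Op 6: route key 20: smallest pos >= 20 is 37 -> NB
Final route key 75: smallest pos >= 75 is 90 -> NC

Answer: NC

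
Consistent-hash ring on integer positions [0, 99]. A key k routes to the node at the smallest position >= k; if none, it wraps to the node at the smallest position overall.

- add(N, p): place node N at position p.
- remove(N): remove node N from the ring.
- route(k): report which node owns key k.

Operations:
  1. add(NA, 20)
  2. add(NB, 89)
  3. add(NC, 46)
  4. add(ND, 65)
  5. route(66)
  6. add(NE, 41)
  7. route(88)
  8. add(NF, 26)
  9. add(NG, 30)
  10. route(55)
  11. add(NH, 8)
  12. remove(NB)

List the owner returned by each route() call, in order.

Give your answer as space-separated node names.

Answer: NB NB ND

Derivation:
Op 1: add NA@20 -> ring=[20:NA]
Op 2: add NB@89 -> ring=[20:NA,89:NB]
Op 3: add NC@46 -> ring=[20:NA,46:NC,89:NB]
Op 4: add ND@65 -> ring=[20:NA,46:NC,65:ND,89:NB]
Op 5: route key 66: smallest pos >= 66 is 89 -> NB
Op 6: add NE@41 -> ring=[20:NA,41:NE,46:NC,65:ND,89:NB]
Op 7: route key 88: smallest pos >= 88 is 89 -> NB
Op 8: add NF@26 -> ring=[20:NA,26:NF,41:NE,46:NC,65:ND,89:NB]
Op 9: add NG@30 -> ring=[20:NA,26:NF,30:NG,41:NE,46:NC,65:ND,89:NB]
Op 10: route key 55: smallest pos >= 55 is 65 -> ND
Op 11: add NH@8 -> ring=[8:NH,20:NA,26:NF,30:NG,41:NE,46:NC,65:ND,89:NB]
Op 12: remove NB -> ring=[8:NH,20:NA,26:NF,30:NG,41:NE,46:NC,65:ND]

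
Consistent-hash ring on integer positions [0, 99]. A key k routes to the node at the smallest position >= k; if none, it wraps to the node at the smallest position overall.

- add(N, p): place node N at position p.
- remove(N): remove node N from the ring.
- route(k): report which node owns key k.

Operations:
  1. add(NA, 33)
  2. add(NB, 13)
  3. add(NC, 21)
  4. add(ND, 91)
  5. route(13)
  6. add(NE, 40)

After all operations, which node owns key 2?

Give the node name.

Answer: NB

Derivation:
Op 1: add NA@33 -> ring=[33:NA]
Op 2: add NB@13 -> ring=[13:NB,33:NA]
Op 3: add NC@21 -> ring=[13:NB,21:NC,33:NA]
Op 4: add ND@91 -> ring=[13:NB,21:NC,33:NA,91:ND]
Op 5: route key 13: smallest pos >= 13 is 13 -> NB
Op 6: add NE@40 -> ring=[13:NB,21:NC,33:NA,40:NE,91:ND]
Final route key 2: smallest pos >= 2 is 13 -> NB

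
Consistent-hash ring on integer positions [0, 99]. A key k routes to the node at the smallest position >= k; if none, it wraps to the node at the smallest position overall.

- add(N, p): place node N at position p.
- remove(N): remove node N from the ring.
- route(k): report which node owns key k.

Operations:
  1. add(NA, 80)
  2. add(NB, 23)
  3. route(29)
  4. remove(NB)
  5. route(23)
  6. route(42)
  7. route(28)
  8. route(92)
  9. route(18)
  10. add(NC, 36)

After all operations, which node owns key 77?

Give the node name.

Answer: NA

Derivation:
Op 1: add NA@80 -> ring=[80:NA]
Op 2: add NB@23 -> ring=[23:NB,80:NA]
Op 3: route key 29: smallest pos >= 29 is 80 -> NA
Op 4: remove NB -> ring=[80:NA]
Op 5: route key 23: smallest pos >= 23 is 80 -> NA
Op 6: route key 42: smallest pos >= 42 is 80 -> NA
Op 7: route key 28: smallest pos >= 28 is 80 -> NA
Op 8: route key 92: none >= 92, wrap to smallest pos 80 -> NA
Op 9: route key 18: smallest pos >= 18 is 80 -> NA
Op 10: add NC@36 -> ring=[36:NC,80:NA]
Final route key 77: smallest pos >= 77 is 80 -> NA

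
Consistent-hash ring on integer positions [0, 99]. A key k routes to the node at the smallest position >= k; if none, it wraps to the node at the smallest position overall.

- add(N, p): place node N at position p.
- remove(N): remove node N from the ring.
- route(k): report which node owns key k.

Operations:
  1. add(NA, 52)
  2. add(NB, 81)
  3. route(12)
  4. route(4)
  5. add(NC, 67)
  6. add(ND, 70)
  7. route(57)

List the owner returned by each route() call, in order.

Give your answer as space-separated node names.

Answer: NA NA NC

Derivation:
Op 1: add NA@52 -> ring=[52:NA]
Op 2: add NB@81 -> ring=[52:NA,81:NB]
Op 3: route key 12: smallest pos >= 12 is 52 -> NA
Op 4: route key 4: smallest pos >= 4 is 52 -> NA
Op 5: add NC@67 -> ring=[52:NA,67:NC,81:NB]
Op 6: add ND@70 -> ring=[52:NA,67:NC,70:ND,81:NB]
Op 7: route key 57: smallest pos >= 57 is 67 -> NC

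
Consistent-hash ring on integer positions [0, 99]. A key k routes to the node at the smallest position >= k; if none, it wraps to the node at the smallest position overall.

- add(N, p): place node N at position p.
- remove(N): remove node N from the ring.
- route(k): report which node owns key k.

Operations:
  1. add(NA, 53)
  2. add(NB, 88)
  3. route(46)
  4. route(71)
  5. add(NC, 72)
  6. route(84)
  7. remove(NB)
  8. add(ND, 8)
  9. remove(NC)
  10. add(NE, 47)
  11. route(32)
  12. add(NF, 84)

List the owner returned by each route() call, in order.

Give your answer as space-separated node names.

Answer: NA NB NB NE

Derivation:
Op 1: add NA@53 -> ring=[53:NA]
Op 2: add NB@88 -> ring=[53:NA,88:NB]
Op 3: route key 46: smallest pos >= 46 is 53 -> NA
Op 4: route key 71: smallest pos >= 71 is 88 -> NB
Op 5: add NC@72 -> ring=[53:NA,72:NC,88:NB]
Op 6: route key 84: smallest pos >= 84 is 88 -> NB
Op 7: remove NB -> ring=[53:NA,72:NC]
Op 8: add ND@8 -> ring=[8:ND,53:NA,72:NC]
Op 9: remove NC -> ring=[8:ND,53:NA]
Op 10: add NE@47 -> ring=[8:ND,47:NE,53:NA]
Op 11: route key 32: smallest pos >= 32 is 47 -> NE
Op 12: add NF@84 -> ring=[8:ND,47:NE,53:NA,84:NF]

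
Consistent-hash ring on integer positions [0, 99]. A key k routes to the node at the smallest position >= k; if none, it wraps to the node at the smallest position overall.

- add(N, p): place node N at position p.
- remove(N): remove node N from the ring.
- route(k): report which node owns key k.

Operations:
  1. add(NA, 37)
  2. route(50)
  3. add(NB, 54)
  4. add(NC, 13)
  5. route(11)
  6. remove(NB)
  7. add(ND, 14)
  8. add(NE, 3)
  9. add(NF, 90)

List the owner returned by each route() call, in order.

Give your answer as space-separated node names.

Answer: NA NC

Derivation:
Op 1: add NA@37 -> ring=[37:NA]
Op 2: route key 50: none >= 50, wrap to smallest pos 37 -> NA
Op 3: add NB@54 -> ring=[37:NA,54:NB]
Op 4: add NC@13 -> ring=[13:NC,37:NA,54:NB]
Op 5: route key 11: smallest pos >= 11 is 13 -> NC
Op 6: remove NB -> ring=[13:NC,37:NA]
Op 7: add ND@14 -> ring=[13:NC,14:ND,37:NA]
Op 8: add NE@3 -> ring=[3:NE,13:NC,14:ND,37:NA]
Op 9: add NF@90 -> ring=[3:NE,13:NC,14:ND,37:NA,90:NF]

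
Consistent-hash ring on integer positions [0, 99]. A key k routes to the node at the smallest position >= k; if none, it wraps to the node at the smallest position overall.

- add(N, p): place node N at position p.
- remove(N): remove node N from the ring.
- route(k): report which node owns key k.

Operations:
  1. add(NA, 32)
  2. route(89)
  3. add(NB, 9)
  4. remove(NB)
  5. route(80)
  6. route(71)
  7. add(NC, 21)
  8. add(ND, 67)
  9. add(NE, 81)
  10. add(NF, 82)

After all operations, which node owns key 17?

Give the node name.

Op 1: add NA@32 -> ring=[32:NA]
Op 2: route key 89: none >= 89, wrap to smallest pos 32 -> NA
Op 3: add NB@9 -> ring=[9:NB,32:NA]
Op 4: remove NB -> ring=[32:NA]
Op 5: route key 80: none >= 80, wrap to smallest pos 32 -> NA
Op 6: route key 71: none >= 71, wrap to smallest pos 32 -> NA
Op 7: add NC@21 -> ring=[21:NC,32:NA]
Op 8: add ND@67 -> ring=[21:NC,32:NA,67:ND]
Op 9: add NE@81 -> ring=[21:NC,32:NA,67:ND,81:NE]
Op 10: add NF@82 -> ring=[21:NC,32:NA,67:ND,81:NE,82:NF]
Final route key 17: smallest pos >= 17 is 21 -> NC

Answer: NC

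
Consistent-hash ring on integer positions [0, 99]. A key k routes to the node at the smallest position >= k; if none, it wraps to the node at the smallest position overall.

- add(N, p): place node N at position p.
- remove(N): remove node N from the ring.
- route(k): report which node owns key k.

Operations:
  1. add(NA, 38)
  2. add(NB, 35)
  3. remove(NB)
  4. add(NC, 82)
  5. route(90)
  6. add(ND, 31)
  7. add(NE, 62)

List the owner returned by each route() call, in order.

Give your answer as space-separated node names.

Op 1: add NA@38 -> ring=[38:NA]
Op 2: add NB@35 -> ring=[35:NB,38:NA]
Op 3: remove NB -> ring=[38:NA]
Op 4: add NC@82 -> ring=[38:NA,82:NC]
Op 5: route key 90: none >= 90, wrap to smallest pos 38 -> NA
Op 6: add ND@31 -> ring=[31:ND,38:NA,82:NC]
Op 7: add NE@62 -> ring=[31:ND,38:NA,62:NE,82:NC]

Answer: NA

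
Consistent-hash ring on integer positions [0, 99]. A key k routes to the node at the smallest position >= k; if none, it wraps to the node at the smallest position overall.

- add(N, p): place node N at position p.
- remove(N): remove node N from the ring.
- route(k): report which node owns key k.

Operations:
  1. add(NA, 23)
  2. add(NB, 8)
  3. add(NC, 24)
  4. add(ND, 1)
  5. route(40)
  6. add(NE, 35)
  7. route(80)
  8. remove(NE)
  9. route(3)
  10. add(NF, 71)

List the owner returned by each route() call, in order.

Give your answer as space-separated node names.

Answer: ND ND NB

Derivation:
Op 1: add NA@23 -> ring=[23:NA]
Op 2: add NB@8 -> ring=[8:NB,23:NA]
Op 3: add NC@24 -> ring=[8:NB,23:NA,24:NC]
Op 4: add ND@1 -> ring=[1:ND,8:NB,23:NA,24:NC]
Op 5: route key 40: none >= 40, wrap to smallest pos 1 -> ND
Op 6: add NE@35 -> ring=[1:ND,8:NB,23:NA,24:NC,35:NE]
Op 7: route key 80: none >= 80, wrap to smallest pos 1 -> ND
Op 8: remove NE -> ring=[1:ND,8:NB,23:NA,24:NC]
Op 9: route key 3: smallest pos >= 3 is 8 -> NB
Op 10: add NF@71 -> ring=[1:ND,8:NB,23:NA,24:NC,71:NF]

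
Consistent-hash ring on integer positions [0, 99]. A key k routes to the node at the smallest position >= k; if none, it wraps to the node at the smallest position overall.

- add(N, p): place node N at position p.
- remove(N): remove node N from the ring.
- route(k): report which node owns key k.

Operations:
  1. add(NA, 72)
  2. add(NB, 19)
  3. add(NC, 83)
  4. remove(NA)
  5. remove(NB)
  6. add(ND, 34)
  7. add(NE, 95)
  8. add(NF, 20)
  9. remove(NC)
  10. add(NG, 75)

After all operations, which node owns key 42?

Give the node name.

Answer: NG

Derivation:
Op 1: add NA@72 -> ring=[72:NA]
Op 2: add NB@19 -> ring=[19:NB,72:NA]
Op 3: add NC@83 -> ring=[19:NB,72:NA,83:NC]
Op 4: remove NA -> ring=[19:NB,83:NC]
Op 5: remove NB -> ring=[83:NC]
Op 6: add ND@34 -> ring=[34:ND,83:NC]
Op 7: add NE@95 -> ring=[34:ND,83:NC,95:NE]
Op 8: add NF@20 -> ring=[20:NF,34:ND,83:NC,95:NE]
Op 9: remove NC -> ring=[20:NF,34:ND,95:NE]
Op 10: add NG@75 -> ring=[20:NF,34:ND,75:NG,95:NE]
Final route key 42: smallest pos >= 42 is 75 -> NG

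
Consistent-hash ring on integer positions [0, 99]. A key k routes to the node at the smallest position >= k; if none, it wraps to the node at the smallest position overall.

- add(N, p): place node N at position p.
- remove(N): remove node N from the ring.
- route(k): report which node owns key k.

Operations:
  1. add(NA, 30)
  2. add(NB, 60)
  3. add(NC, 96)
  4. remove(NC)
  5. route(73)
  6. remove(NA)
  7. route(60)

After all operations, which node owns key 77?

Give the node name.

Answer: NB

Derivation:
Op 1: add NA@30 -> ring=[30:NA]
Op 2: add NB@60 -> ring=[30:NA,60:NB]
Op 3: add NC@96 -> ring=[30:NA,60:NB,96:NC]
Op 4: remove NC -> ring=[30:NA,60:NB]
Op 5: route key 73: none >= 73, wrap to smallest pos 30 -> NA
Op 6: remove NA -> ring=[60:NB]
Op 7: route key 60: smallest pos >= 60 is 60 -> NB
Final route key 77: none >= 77, wrap to smallest pos 60 -> NB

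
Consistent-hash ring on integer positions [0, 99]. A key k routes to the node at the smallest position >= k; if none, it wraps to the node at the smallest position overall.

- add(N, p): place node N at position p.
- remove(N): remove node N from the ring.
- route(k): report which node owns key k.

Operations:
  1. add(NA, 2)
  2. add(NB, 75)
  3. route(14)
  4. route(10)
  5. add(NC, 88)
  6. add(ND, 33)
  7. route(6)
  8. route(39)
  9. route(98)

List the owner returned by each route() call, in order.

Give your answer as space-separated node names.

Answer: NB NB ND NB NA

Derivation:
Op 1: add NA@2 -> ring=[2:NA]
Op 2: add NB@75 -> ring=[2:NA,75:NB]
Op 3: route key 14: smallest pos >= 14 is 75 -> NB
Op 4: route key 10: smallest pos >= 10 is 75 -> NB
Op 5: add NC@88 -> ring=[2:NA,75:NB,88:NC]
Op 6: add ND@33 -> ring=[2:NA,33:ND,75:NB,88:NC]
Op 7: route key 6: smallest pos >= 6 is 33 -> ND
Op 8: route key 39: smallest pos >= 39 is 75 -> NB
Op 9: route key 98: none >= 98, wrap to smallest pos 2 -> NA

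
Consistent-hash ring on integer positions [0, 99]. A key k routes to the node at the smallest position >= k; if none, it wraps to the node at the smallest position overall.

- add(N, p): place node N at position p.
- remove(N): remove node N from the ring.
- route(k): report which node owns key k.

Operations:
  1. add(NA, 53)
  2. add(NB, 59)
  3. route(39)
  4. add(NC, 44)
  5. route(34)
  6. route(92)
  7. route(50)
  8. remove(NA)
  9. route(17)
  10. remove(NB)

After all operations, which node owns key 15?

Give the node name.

Answer: NC

Derivation:
Op 1: add NA@53 -> ring=[53:NA]
Op 2: add NB@59 -> ring=[53:NA,59:NB]
Op 3: route key 39: smallest pos >= 39 is 53 -> NA
Op 4: add NC@44 -> ring=[44:NC,53:NA,59:NB]
Op 5: route key 34: smallest pos >= 34 is 44 -> NC
Op 6: route key 92: none >= 92, wrap to smallest pos 44 -> NC
Op 7: route key 50: smallest pos >= 50 is 53 -> NA
Op 8: remove NA -> ring=[44:NC,59:NB]
Op 9: route key 17: smallest pos >= 17 is 44 -> NC
Op 10: remove NB -> ring=[44:NC]
Final route key 15: smallest pos >= 15 is 44 -> NC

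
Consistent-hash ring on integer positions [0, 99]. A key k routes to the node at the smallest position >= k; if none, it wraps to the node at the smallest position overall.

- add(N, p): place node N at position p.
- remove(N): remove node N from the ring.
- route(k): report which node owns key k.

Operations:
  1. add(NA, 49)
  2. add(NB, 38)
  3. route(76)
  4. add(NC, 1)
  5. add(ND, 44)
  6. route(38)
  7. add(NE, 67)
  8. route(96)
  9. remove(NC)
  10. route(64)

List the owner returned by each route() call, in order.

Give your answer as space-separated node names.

Answer: NB NB NC NE

Derivation:
Op 1: add NA@49 -> ring=[49:NA]
Op 2: add NB@38 -> ring=[38:NB,49:NA]
Op 3: route key 76: none >= 76, wrap to smallest pos 38 -> NB
Op 4: add NC@1 -> ring=[1:NC,38:NB,49:NA]
Op 5: add ND@44 -> ring=[1:NC,38:NB,44:ND,49:NA]
Op 6: route key 38: smallest pos >= 38 is 38 -> NB
Op 7: add NE@67 -> ring=[1:NC,38:NB,44:ND,49:NA,67:NE]
Op 8: route key 96: none >= 96, wrap to smallest pos 1 -> NC
Op 9: remove NC -> ring=[38:NB,44:ND,49:NA,67:NE]
Op 10: route key 64: smallest pos >= 64 is 67 -> NE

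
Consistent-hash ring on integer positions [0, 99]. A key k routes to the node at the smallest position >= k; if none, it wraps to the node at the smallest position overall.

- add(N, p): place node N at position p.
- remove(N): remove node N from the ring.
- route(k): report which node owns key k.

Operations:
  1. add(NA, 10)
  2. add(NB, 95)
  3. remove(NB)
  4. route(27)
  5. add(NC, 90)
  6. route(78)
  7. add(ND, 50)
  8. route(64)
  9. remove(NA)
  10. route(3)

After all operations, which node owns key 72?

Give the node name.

Op 1: add NA@10 -> ring=[10:NA]
Op 2: add NB@95 -> ring=[10:NA,95:NB]
Op 3: remove NB -> ring=[10:NA]
Op 4: route key 27: none >= 27, wrap to smallest pos 10 -> NA
Op 5: add NC@90 -> ring=[10:NA,90:NC]
Op 6: route key 78: smallest pos >= 78 is 90 -> NC
Op 7: add ND@50 -> ring=[10:NA,50:ND,90:NC]
Op 8: route key 64: smallest pos >= 64 is 90 -> NC
Op 9: remove NA -> ring=[50:ND,90:NC]
Op 10: route key 3: smallest pos >= 3 is 50 -> ND
Final route key 72: smallest pos >= 72 is 90 -> NC

Answer: NC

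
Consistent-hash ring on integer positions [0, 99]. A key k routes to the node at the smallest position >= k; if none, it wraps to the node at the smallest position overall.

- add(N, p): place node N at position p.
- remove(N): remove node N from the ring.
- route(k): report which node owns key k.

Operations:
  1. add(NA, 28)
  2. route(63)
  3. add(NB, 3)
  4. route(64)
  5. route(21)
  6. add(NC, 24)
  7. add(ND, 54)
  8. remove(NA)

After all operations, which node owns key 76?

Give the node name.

Answer: NB

Derivation:
Op 1: add NA@28 -> ring=[28:NA]
Op 2: route key 63: none >= 63, wrap to smallest pos 28 -> NA
Op 3: add NB@3 -> ring=[3:NB,28:NA]
Op 4: route key 64: none >= 64, wrap to smallest pos 3 -> NB
Op 5: route key 21: smallest pos >= 21 is 28 -> NA
Op 6: add NC@24 -> ring=[3:NB,24:NC,28:NA]
Op 7: add ND@54 -> ring=[3:NB,24:NC,28:NA,54:ND]
Op 8: remove NA -> ring=[3:NB,24:NC,54:ND]
Final route key 76: none >= 76, wrap to smallest pos 3 -> NB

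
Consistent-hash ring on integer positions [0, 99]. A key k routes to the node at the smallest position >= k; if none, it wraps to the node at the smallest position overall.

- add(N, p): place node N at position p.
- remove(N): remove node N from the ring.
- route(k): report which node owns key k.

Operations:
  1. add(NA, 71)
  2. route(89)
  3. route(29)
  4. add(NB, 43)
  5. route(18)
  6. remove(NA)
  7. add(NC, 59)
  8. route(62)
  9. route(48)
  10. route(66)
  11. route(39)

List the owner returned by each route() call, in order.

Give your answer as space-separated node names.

Op 1: add NA@71 -> ring=[71:NA]
Op 2: route key 89: none >= 89, wrap to smallest pos 71 -> NA
Op 3: route key 29: smallest pos >= 29 is 71 -> NA
Op 4: add NB@43 -> ring=[43:NB,71:NA]
Op 5: route key 18: smallest pos >= 18 is 43 -> NB
Op 6: remove NA -> ring=[43:NB]
Op 7: add NC@59 -> ring=[43:NB,59:NC]
Op 8: route key 62: none >= 62, wrap to smallest pos 43 -> NB
Op 9: route key 48: smallest pos >= 48 is 59 -> NC
Op 10: route key 66: none >= 66, wrap to smallest pos 43 -> NB
Op 11: route key 39: smallest pos >= 39 is 43 -> NB

Answer: NA NA NB NB NC NB NB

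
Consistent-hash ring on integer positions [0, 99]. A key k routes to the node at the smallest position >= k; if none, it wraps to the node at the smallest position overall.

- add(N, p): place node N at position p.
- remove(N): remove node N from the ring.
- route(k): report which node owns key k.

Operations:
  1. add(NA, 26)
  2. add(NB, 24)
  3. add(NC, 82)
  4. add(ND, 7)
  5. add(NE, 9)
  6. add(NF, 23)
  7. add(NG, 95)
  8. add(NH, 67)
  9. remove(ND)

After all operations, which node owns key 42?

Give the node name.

Op 1: add NA@26 -> ring=[26:NA]
Op 2: add NB@24 -> ring=[24:NB,26:NA]
Op 3: add NC@82 -> ring=[24:NB,26:NA,82:NC]
Op 4: add ND@7 -> ring=[7:ND,24:NB,26:NA,82:NC]
Op 5: add NE@9 -> ring=[7:ND,9:NE,24:NB,26:NA,82:NC]
Op 6: add NF@23 -> ring=[7:ND,9:NE,23:NF,24:NB,26:NA,82:NC]
Op 7: add NG@95 -> ring=[7:ND,9:NE,23:NF,24:NB,26:NA,82:NC,95:NG]
Op 8: add NH@67 -> ring=[7:ND,9:NE,23:NF,24:NB,26:NA,67:NH,82:NC,95:NG]
Op 9: remove ND -> ring=[9:NE,23:NF,24:NB,26:NA,67:NH,82:NC,95:NG]
Final route key 42: smallest pos >= 42 is 67 -> NH

Answer: NH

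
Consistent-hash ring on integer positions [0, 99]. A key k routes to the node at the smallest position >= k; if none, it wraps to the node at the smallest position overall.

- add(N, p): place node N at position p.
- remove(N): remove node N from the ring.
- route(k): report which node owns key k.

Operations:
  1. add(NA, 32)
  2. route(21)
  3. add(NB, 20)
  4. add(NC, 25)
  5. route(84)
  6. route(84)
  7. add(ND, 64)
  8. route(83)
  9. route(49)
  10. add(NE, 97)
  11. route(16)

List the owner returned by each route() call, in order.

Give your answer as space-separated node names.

Op 1: add NA@32 -> ring=[32:NA]
Op 2: route key 21: smallest pos >= 21 is 32 -> NA
Op 3: add NB@20 -> ring=[20:NB,32:NA]
Op 4: add NC@25 -> ring=[20:NB,25:NC,32:NA]
Op 5: route key 84: none >= 84, wrap to smallest pos 20 -> NB
Op 6: route key 84: none >= 84, wrap to smallest pos 20 -> NB
Op 7: add ND@64 -> ring=[20:NB,25:NC,32:NA,64:ND]
Op 8: route key 83: none >= 83, wrap to smallest pos 20 -> NB
Op 9: route key 49: smallest pos >= 49 is 64 -> ND
Op 10: add NE@97 -> ring=[20:NB,25:NC,32:NA,64:ND,97:NE]
Op 11: route key 16: smallest pos >= 16 is 20 -> NB

Answer: NA NB NB NB ND NB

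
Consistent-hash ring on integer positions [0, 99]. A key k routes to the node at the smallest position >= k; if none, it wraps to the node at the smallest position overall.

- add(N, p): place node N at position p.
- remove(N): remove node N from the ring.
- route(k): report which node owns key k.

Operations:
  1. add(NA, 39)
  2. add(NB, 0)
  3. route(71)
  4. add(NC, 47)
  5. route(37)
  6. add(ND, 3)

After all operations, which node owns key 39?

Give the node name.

Answer: NA

Derivation:
Op 1: add NA@39 -> ring=[39:NA]
Op 2: add NB@0 -> ring=[0:NB,39:NA]
Op 3: route key 71: none >= 71, wrap to smallest pos 0 -> NB
Op 4: add NC@47 -> ring=[0:NB,39:NA,47:NC]
Op 5: route key 37: smallest pos >= 37 is 39 -> NA
Op 6: add ND@3 -> ring=[0:NB,3:ND,39:NA,47:NC]
Final route key 39: smallest pos >= 39 is 39 -> NA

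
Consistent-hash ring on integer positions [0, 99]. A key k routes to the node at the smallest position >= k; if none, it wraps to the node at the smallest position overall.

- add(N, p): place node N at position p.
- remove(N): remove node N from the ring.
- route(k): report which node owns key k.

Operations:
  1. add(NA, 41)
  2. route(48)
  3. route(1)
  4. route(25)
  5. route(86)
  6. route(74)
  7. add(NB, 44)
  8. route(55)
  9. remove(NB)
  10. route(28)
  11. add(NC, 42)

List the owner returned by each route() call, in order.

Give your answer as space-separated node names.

Op 1: add NA@41 -> ring=[41:NA]
Op 2: route key 48: none >= 48, wrap to smallest pos 41 -> NA
Op 3: route key 1: smallest pos >= 1 is 41 -> NA
Op 4: route key 25: smallest pos >= 25 is 41 -> NA
Op 5: route key 86: none >= 86, wrap to smallest pos 41 -> NA
Op 6: route key 74: none >= 74, wrap to smallest pos 41 -> NA
Op 7: add NB@44 -> ring=[41:NA,44:NB]
Op 8: route key 55: none >= 55, wrap to smallest pos 41 -> NA
Op 9: remove NB -> ring=[41:NA]
Op 10: route key 28: smallest pos >= 28 is 41 -> NA
Op 11: add NC@42 -> ring=[41:NA,42:NC]

Answer: NA NA NA NA NA NA NA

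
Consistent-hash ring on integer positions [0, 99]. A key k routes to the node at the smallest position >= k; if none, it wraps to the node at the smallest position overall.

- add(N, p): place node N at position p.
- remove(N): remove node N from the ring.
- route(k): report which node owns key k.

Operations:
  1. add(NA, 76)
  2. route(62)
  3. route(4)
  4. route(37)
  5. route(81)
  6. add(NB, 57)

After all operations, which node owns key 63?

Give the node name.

Answer: NA

Derivation:
Op 1: add NA@76 -> ring=[76:NA]
Op 2: route key 62: smallest pos >= 62 is 76 -> NA
Op 3: route key 4: smallest pos >= 4 is 76 -> NA
Op 4: route key 37: smallest pos >= 37 is 76 -> NA
Op 5: route key 81: none >= 81, wrap to smallest pos 76 -> NA
Op 6: add NB@57 -> ring=[57:NB,76:NA]
Final route key 63: smallest pos >= 63 is 76 -> NA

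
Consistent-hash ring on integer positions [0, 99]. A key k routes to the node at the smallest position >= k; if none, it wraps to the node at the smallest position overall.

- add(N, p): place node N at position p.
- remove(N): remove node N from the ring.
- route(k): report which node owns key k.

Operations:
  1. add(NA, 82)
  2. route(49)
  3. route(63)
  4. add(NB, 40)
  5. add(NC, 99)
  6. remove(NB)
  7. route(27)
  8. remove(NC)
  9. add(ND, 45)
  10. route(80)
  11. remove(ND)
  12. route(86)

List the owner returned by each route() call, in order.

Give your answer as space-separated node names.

Op 1: add NA@82 -> ring=[82:NA]
Op 2: route key 49: smallest pos >= 49 is 82 -> NA
Op 3: route key 63: smallest pos >= 63 is 82 -> NA
Op 4: add NB@40 -> ring=[40:NB,82:NA]
Op 5: add NC@99 -> ring=[40:NB,82:NA,99:NC]
Op 6: remove NB -> ring=[82:NA,99:NC]
Op 7: route key 27: smallest pos >= 27 is 82 -> NA
Op 8: remove NC -> ring=[82:NA]
Op 9: add ND@45 -> ring=[45:ND,82:NA]
Op 10: route key 80: smallest pos >= 80 is 82 -> NA
Op 11: remove ND -> ring=[82:NA]
Op 12: route key 86: none >= 86, wrap to smallest pos 82 -> NA

Answer: NA NA NA NA NA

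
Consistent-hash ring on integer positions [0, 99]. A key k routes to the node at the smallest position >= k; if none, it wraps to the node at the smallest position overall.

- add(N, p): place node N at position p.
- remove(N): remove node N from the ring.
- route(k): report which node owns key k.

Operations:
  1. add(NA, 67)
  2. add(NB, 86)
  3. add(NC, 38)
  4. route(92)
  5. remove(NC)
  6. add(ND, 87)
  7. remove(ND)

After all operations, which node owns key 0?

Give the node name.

Op 1: add NA@67 -> ring=[67:NA]
Op 2: add NB@86 -> ring=[67:NA,86:NB]
Op 3: add NC@38 -> ring=[38:NC,67:NA,86:NB]
Op 4: route key 92: none >= 92, wrap to smallest pos 38 -> NC
Op 5: remove NC -> ring=[67:NA,86:NB]
Op 6: add ND@87 -> ring=[67:NA,86:NB,87:ND]
Op 7: remove ND -> ring=[67:NA,86:NB]
Final route key 0: smallest pos >= 0 is 67 -> NA

Answer: NA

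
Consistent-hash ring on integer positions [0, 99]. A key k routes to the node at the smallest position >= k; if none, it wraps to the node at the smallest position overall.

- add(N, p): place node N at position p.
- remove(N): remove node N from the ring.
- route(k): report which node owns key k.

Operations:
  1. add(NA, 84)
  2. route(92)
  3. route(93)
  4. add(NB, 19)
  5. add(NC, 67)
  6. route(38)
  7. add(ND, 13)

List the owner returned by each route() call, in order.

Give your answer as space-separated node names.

Op 1: add NA@84 -> ring=[84:NA]
Op 2: route key 92: none >= 92, wrap to smallest pos 84 -> NA
Op 3: route key 93: none >= 93, wrap to smallest pos 84 -> NA
Op 4: add NB@19 -> ring=[19:NB,84:NA]
Op 5: add NC@67 -> ring=[19:NB,67:NC,84:NA]
Op 6: route key 38: smallest pos >= 38 is 67 -> NC
Op 7: add ND@13 -> ring=[13:ND,19:NB,67:NC,84:NA]

Answer: NA NA NC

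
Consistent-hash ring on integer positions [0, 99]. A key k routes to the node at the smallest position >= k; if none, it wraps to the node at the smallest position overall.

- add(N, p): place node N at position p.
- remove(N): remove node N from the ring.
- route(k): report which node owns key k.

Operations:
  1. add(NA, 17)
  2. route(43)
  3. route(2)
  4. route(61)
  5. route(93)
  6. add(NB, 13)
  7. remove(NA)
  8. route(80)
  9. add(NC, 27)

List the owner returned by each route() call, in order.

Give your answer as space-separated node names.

Answer: NA NA NA NA NB

Derivation:
Op 1: add NA@17 -> ring=[17:NA]
Op 2: route key 43: none >= 43, wrap to smallest pos 17 -> NA
Op 3: route key 2: smallest pos >= 2 is 17 -> NA
Op 4: route key 61: none >= 61, wrap to smallest pos 17 -> NA
Op 5: route key 93: none >= 93, wrap to smallest pos 17 -> NA
Op 6: add NB@13 -> ring=[13:NB,17:NA]
Op 7: remove NA -> ring=[13:NB]
Op 8: route key 80: none >= 80, wrap to smallest pos 13 -> NB
Op 9: add NC@27 -> ring=[13:NB,27:NC]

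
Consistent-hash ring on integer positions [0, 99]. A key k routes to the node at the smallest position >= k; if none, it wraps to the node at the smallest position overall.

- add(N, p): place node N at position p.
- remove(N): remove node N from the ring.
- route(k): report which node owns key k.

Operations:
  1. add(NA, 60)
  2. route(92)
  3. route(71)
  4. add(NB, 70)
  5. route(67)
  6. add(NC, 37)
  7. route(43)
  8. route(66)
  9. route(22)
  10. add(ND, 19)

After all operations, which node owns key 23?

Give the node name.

Answer: NC

Derivation:
Op 1: add NA@60 -> ring=[60:NA]
Op 2: route key 92: none >= 92, wrap to smallest pos 60 -> NA
Op 3: route key 71: none >= 71, wrap to smallest pos 60 -> NA
Op 4: add NB@70 -> ring=[60:NA,70:NB]
Op 5: route key 67: smallest pos >= 67 is 70 -> NB
Op 6: add NC@37 -> ring=[37:NC,60:NA,70:NB]
Op 7: route key 43: smallest pos >= 43 is 60 -> NA
Op 8: route key 66: smallest pos >= 66 is 70 -> NB
Op 9: route key 22: smallest pos >= 22 is 37 -> NC
Op 10: add ND@19 -> ring=[19:ND,37:NC,60:NA,70:NB]
Final route key 23: smallest pos >= 23 is 37 -> NC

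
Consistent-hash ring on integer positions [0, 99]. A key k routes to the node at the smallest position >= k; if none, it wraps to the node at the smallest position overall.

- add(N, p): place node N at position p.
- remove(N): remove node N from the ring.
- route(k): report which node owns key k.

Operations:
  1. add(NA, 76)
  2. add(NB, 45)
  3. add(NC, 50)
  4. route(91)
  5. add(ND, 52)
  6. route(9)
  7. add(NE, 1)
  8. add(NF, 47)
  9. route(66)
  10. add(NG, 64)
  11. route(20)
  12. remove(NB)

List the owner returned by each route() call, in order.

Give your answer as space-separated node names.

Answer: NB NB NA NB

Derivation:
Op 1: add NA@76 -> ring=[76:NA]
Op 2: add NB@45 -> ring=[45:NB,76:NA]
Op 3: add NC@50 -> ring=[45:NB,50:NC,76:NA]
Op 4: route key 91: none >= 91, wrap to smallest pos 45 -> NB
Op 5: add ND@52 -> ring=[45:NB,50:NC,52:ND,76:NA]
Op 6: route key 9: smallest pos >= 9 is 45 -> NB
Op 7: add NE@1 -> ring=[1:NE,45:NB,50:NC,52:ND,76:NA]
Op 8: add NF@47 -> ring=[1:NE,45:NB,47:NF,50:NC,52:ND,76:NA]
Op 9: route key 66: smallest pos >= 66 is 76 -> NA
Op 10: add NG@64 -> ring=[1:NE,45:NB,47:NF,50:NC,52:ND,64:NG,76:NA]
Op 11: route key 20: smallest pos >= 20 is 45 -> NB
Op 12: remove NB -> ring=[1:NE,47:NF,50:NC,52:ND,64:NG,76:NA]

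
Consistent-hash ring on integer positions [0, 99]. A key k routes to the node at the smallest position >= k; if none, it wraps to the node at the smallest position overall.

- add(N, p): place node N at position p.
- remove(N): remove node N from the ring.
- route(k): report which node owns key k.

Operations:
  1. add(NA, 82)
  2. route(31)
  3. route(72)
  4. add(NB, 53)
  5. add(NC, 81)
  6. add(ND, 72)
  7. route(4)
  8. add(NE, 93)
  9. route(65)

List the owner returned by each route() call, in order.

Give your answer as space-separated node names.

Answer: NA NA NB ND

Derivation:
Op 1: add NA@82 -> ring=[82:NA]
Op 2: route key 31: smallest pos >= 31 is 82 -> NA
Op 3: route key 72: smallest pos >= 72 is 82 -> NA
Op 4: add NB@53 -> ring=[53:NB,82:NA]
Op 5: add NC@81 -> ring=[53:NB,81:NC,82:NA]
Op 6: add ND@72 -> ring=[53:NB,72:ND,81:NC,82:NA]
Op 7: route key 4: smallest pos >= 4 is 53 -> NB
Op 8: add NE@93 -> ring=[53:NB,72:ND,81:NC,82:NA,93:NE]
Op 9: route key 65: smallest pos >= 65 is 72 -> ND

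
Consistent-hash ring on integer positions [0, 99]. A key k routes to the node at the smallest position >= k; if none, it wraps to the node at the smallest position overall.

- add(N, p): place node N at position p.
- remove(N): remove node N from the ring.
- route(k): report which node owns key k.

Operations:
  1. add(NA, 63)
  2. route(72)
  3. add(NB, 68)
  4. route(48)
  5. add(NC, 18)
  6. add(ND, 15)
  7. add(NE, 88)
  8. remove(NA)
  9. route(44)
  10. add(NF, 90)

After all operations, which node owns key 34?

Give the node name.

Op 1: add NA@63 -> ring=[63:NA]
Op 2: route key 72: none >= 72, wrap to smallest pos 63 -> NA
Op 3: add NB@68 -> ring=[63:NA,68:NB]
Op 4: route key 48: smallest pos >= 48 is 63 -> NA
Op 5: add NC@18 -> ring=[18:NC,63:NA,68:NB]
Op 6: add ND@15 -> ring=[15:ND,18:NC,63:NA,68:NB]
Op 7: add NE@88 -> ring=[15:ND,18:NC,63:NA,68:NB,88:NE]
Op 8: remove NA -> ring=[15:ND,18:NC,68:NB,88:NE]
Op 9: route key 44: smallest pos >= 44 is 68 -> NB
Op 10: add NF@90 -> ring=[15:ND,18:NC,68:NB,88:NE,90:NF]
Final route key 34: smallest pos >= 34 is 68 -> NB

Answer: NB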